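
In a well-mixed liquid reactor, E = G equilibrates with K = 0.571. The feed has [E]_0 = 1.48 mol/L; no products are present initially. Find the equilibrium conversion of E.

Let X = conversion of E; extent ξ = 1.48·X mol/L.
Concentrations: [E] = 1.48 − 1.48X; [G] = 1.48X.
K = [G] / ([E]).
Solving K = 0.571 for X ∈ (0,1): X = 0.363.

X = 0.363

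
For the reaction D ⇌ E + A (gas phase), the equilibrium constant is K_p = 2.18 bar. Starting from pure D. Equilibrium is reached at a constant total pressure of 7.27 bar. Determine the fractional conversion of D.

X = 0.480

Basis: 1 mol D initially; let X = conversion of D. Extent ξ = X.
Moles: n_D = 1 − X; n_E = X; n_A = X.
Total moles n_T = 1 + X.
With p_i = (n_i/n_T)P, K_p = p_E p_A / (p_D).
Setting this equal to 2.18 bar and taking the physical root (0 < X < 1) gives X = 0.480.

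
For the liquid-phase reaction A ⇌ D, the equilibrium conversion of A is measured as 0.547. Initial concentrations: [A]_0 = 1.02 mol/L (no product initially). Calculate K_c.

K_c = 1.21

Let X = conversion of A.
Concentrations: [A] = 1.02 − 1.02X; [D] = 1.02X.
At X = 0.547: [A] = 0.462, [D] = 0.558.
K_c = [D] / ([A]) = 1.21.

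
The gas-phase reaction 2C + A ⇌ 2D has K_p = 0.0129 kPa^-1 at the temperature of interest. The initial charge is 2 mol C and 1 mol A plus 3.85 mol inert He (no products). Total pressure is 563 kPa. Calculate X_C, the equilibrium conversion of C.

X = 0.443

Take 2 mol C as basis and let X be its fractional conversion, so ξ = X.
At extent ξ: n_C = 2 − 2X; n_A = 1 − X; n_D = 2X; n_I = 3.85 (inert).
Summing: n_T = 6.85 − X.
Mole fractions y_i = n_i/n_T; K_p = p_D^2 / (p_C^2 p_A) with p_i = y_i·P.
Equating to 0.0129 kPa^-1 and solving on 0 < X < 1: X = 0.443.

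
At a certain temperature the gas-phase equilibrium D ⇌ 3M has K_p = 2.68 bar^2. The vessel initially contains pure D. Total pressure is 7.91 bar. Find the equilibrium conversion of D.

Take 1 mol D as basis and let X be its fractional conversion, so ξ = X.
Mole table: n_D = 1 − X; n_M = 3X.
n_T = Σnᵢ = 1 + 2X.
With p_i = (n_i/n_T)P, K_p = p_M^3 / (p_D).
Equating to 2.68 bar^2 and solving on 0 < X < 1: X = 0.130.

X = 0.130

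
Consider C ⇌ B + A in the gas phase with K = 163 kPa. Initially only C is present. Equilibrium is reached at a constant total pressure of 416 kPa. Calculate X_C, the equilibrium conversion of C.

X = 0.531

Let X = conversion of C (basis 1 mol C); extent of reaction ξ = X.
Species balance: n_C = 1 − X; n_B = X; n_A = X.
n_T = Σnᵢ = 1 + X.
Mole fractions y_i = n_i/n_T; K = p_B p_A / (p_C) with p_i = y_i·P.
Equating to 163 kPa and solving on 0 < X < 1: X = 0.531.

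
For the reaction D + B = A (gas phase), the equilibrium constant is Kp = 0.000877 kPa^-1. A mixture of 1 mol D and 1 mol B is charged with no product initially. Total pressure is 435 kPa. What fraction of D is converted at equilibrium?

Take 1 mol D as basis and let X be its fractional conversion, so ξ = X.
Mole table: n_D = 1 − X; n_B = 1 − X; n_A = X.
Summing: n_T = 2 − X.
With p_i = (n_i/n_T)P, Kp = p_A / (p_D p_B).
Equating to 0.000877 kPa^-1 and solving on 0 < X < 1: X = 0.149.

X = 0.149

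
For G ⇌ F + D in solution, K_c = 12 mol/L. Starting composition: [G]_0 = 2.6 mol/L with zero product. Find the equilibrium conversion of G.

X = 0.845

Let X = conversion of G; extent ξ = 2.6·X mol/L.
Concentrations: [G] = 2.6 − 2.6X; [F] = 2.6X; [D] = 2.6X.
K_c = [F] [D] / ([G]).
This equals 12 at X = 0.845 (the root in 0 < X < 1).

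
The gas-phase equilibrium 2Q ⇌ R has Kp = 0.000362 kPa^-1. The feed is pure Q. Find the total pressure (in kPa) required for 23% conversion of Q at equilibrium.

P = 474 kPa

Basis: 1 mol Q initially; let X = conversion of Q. Extent ξ = 0.5X.
At extent ξ: n_Q = 1 − X; n_R = 0.5X.
n_T = Σnᵢ = 1 − 0.5X.
Kp = p_R / (p_Q^2) with p_i = (n_i/n_T)·P.
At X = 0.23: the mole-fraction product g(X) = Π y_i^ν_i = 0.1717. Since Kp = g(X)·P^{-1}, P = (g/Kp)^(1/1) = (0.1717/0.000362)^(1/1) = 474 kPa.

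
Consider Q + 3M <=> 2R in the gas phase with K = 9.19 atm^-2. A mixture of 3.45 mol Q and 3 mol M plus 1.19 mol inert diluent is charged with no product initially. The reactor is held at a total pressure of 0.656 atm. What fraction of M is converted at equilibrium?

Let X = conversion of M (basis 3 mol M); extent of reaction ξ = X.
Moles: n_Q = 3.45 − X; n_M = 3 − 3X; n_R = 2X; n_I = 1.19 (inert).
n_T = Σnᵢ = 7.64 − 2X.
With p_i = (n_i/n_T)P, K = p_R^2 / (p_Q p_M^3).
Equating to 9.19 atm^-2 and solving on 0 < X < 1: X = 0.488.

X = 0.488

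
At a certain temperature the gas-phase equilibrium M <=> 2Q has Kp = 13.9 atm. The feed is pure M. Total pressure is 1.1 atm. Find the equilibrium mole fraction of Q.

Basis: 1 mol M initially; let X = conversion of M. Extent ξ = X.
Moles: n_M = 1 − X; n_Q = 2X.
Total moles n_T = 1 + X.
Mole fractions y_i = n_i/n_T; Kp = p_Q^2 / (p_M) with p_i = y_i·P.
Substituting and setting equal to 13.9 atm gives a polynomial in X; the root in (0,1) is X = 0.872.
Then n_Q = 1.74, n_T = 1.87, so y_Q = 0.931.

y_Q = 0.931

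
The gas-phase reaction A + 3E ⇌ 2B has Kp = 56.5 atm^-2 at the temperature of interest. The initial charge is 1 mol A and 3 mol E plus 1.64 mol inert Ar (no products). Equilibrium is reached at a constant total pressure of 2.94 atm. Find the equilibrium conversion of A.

X = 0.766

Let X = conversion of A (basis 1 mol A); extent of reaction ξ = X.
Species balance: n_A = 1 − X; n_E = 3 − 3X; n_B = 2X; n_I = 1.64 (inert).
n_T = Σnᵢ = 5.64 − 2X.
With p_i = (n_i/n_T)P, Kp = p_B^2 / (p_A p_E^3).
Setting this equal to 56.5 atm^-2 and taking the physical root (0 < X < 1) gives X = 0.766.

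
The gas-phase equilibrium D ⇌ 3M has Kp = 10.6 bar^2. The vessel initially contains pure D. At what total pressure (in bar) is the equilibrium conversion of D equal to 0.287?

P = 5.42 bar

Take 1 mol D as basis and let X be its fractional conversion, so ξ = X.
Mole table: n_D = 1 − X; n_M = 3X.
n_T = Σnᵢ = 1 + 2X.
Kp = p_M^3 / (p_D) with p_i = (n_i/n_T)·P.
At X = 0.287: the mole-fraction product g(X) = Π y_i^ν_i = 0.3613. Since Kp = g(X)·P^{2}, P = (Kp/g)^(1/2) = (10.6/0.3613)^(1/2) = 5.42 bar.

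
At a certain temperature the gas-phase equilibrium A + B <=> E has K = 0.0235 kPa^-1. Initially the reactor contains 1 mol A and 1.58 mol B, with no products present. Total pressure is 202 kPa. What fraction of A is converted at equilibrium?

Let X = conversion of A (basis 1 mol A); extent of reaction ξ = X.
Species balance: n_A = 1 − X; n_B = 1.58 − X; n_E = X.
Total moles n_T = 2.58 − X.
y_i = n_i/n_T, p_i = y_i·P. K = p_E / (p_A p_B).
Substituting and setting equal to 0.0235 kPa^-1 gives a polynomial in X; the root in (0,1) is X = 0.691.

X = 0.691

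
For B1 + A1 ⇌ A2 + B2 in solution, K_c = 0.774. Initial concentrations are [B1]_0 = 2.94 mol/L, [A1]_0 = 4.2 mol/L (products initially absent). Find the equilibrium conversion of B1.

X = 0.552

Let X = conversion of B1; extent ξ = 2.94·X mol/L.
Concentrations: [B1] = 2.94 − 2.94X; [A1] = 4.2 − 2.94X; [A2] = 2.94X; [B2] = 2.94X.
K_c = [A2] [B2] / ([B1] [A1]).
This equals 0.774 at X = 0.552 (the root in 0 < X < 1).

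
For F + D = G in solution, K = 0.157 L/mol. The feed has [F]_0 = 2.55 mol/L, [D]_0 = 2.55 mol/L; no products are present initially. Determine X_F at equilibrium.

X = 0.235

Let X = conversion of F; extent ξ = 2.55·X mol/L.
Concentrations: [F] = 2.55 − 2.55X; [D] = 2.55 − 2.55X; [G] = 2.55X.
K = [G] / ([F] [D]).
Setting equal to 0.157 and solving for X on (0,1) gives X = 0.235.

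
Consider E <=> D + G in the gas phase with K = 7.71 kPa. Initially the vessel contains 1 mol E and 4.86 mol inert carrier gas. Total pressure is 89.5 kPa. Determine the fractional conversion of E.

Basis: 1 mol E initially; let X = conversion of E. Extent ξ = X.
Species balance: n_E = 1 − X; n_D = X; n_G = X; n_I = 4.86 (inert).
n_T = Σnᵢ = 5.86 + X.
y_i = n_i/n_T, p_i = y_i·P. K = p_D p_G / (p_E).
This yields a degree-2 equation in X; solving on (0,1), X = 0.516.

X = 0.516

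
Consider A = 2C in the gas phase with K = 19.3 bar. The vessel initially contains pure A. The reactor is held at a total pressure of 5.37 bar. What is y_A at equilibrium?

y_A = 0.185

Take 1 mol A as basis and let X be its fractional conversion, so ξ = X.
At extent ξ: n_A = 1 − X; n_C = 2X.
n_T = Σnᵢ = 1 + X.
Mole fractions y_i = n_i/n_T; K = p_C^2 / (p_A) with p_i = y_i·P.
This yields a degree-2 equation in X; solving on (0,1), X = 0.688.
Then n_A = 0.312, n_T = 1.69, so y_A = 0.185.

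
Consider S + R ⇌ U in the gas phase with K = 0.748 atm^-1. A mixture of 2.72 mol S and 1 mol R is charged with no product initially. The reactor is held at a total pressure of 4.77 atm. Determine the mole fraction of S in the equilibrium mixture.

Let X = conversion of R (basis 1 mol R); extent of reaction ξ = X.
Species balance: n_S = 2.72 − X; n_R = 1 − X; n_U = X.
Total moles n_T = 3.72 − X.
Mole fractions y_i = n_i/n_T; K = p_U / (p_S p_R) with p_i = y_i·P.
This yields a degree-2 equation in X; solving on (0,1), X = 0.705.
Then n_S = 2.02, n_T = 3.02, so y_S = 0.668.

y_S = 0.668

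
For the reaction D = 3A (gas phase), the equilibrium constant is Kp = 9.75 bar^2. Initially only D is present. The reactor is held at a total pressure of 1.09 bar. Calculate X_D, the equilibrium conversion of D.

X = 0.768

Basis: 1 mol D initially; let X = conversion of D. Extent ξ = X.
Moles: n_D = 1 − X; n_A = 3X.
n_T = Σnᵢ = 1 + 2X.
With p_i = (n_i/n_T)P, Kp = p_A^3 / (p_D).
Equating to 9.75 bar^2 and solving on 0 < X < 1: X = 0.768.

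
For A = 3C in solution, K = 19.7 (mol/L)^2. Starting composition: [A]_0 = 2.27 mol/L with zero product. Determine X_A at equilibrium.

X = 0.432

Let X = conversion of A; extent ξ = 2.27·X mol/L.
Concentrations: [A] = 2.27 − 2.27X; [C] = 6.81X.
K = [C]^3 / ([A]).
This equals 19.7 at X = 0.432 (the root in 0 < X < 1).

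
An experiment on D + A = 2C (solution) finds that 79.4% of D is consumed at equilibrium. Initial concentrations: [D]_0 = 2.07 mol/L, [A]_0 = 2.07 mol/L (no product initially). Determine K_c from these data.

Let X = conversion of D.
Concentrations: [D] = 2.07 − 2.07X; [A] = 2.07 − 2.07X; [C] = 4.14X.
At X = 0.794: [D] = 0.426, [A] = 0.426, [C] = 3.29.
K_c = [C]^2 / ([D] [A]) = 59.4.

K_c = 59.4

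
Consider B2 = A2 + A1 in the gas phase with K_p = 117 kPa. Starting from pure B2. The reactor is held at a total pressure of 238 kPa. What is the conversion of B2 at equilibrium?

Basis: 1 mol B2 initially; let X = conversion of B2. Extent ξ = X.
At extent ξ: n_B2 = 1 − X; n_A2 = X; n_A1 = X.
n_T = Σnᵢ = 1 + X.
Mole fractions y_i = n_i/n_T; K_p = p_A2 p_A1 / (p_B2) with p_i = y_i·P.
Equating to 117 kPa and solving on 0 < X < 1: X = 0.574.

X = 0.574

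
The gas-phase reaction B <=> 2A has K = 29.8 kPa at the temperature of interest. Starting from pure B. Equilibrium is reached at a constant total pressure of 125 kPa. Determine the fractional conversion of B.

Let X = conversion of B (basis 1 mol B); extent of reaction ξ = X.
Moles: n_B = 1 − X; n_A = 2X.
n_T = Σnᵢ = 1 + X.
With p_i = (n_i/n_T)P, K = p_A^2 / (p_B).
This yields a degree-2 equation in X; solving on (0,1), X = 0.237.

X = 0.237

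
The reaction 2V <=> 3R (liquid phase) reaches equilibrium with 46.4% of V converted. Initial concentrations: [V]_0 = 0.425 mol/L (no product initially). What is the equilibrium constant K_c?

K_c = 0.499 mol/L

Let X = conversion of V.
Concentrations: [V] = 0.425 − 0.425X; [R] = 0.637X.
At X = 0.464: [V] = 0.228, [R] = 0.296.
K_c = [R]^3 / ([V]^2) = 0.499 mol/L.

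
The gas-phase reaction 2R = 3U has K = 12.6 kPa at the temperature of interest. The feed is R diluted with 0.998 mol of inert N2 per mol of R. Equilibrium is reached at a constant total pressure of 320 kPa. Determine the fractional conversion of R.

X = 0.242

Take 1 mol R as basis and let X be its fractional conversion, so ξ = 0.5X.
Species balance: n_R = 1 − X; n_U = 1.5X; n_I = 0.998 (inert).
Summing: n_T = 2 + 0.5X.
With p_i = (n_i/n_T)P, K = p_U^3 / (p_R^2).
This yields a degree-3 equation in X; solving on (0,1), X = 0.242.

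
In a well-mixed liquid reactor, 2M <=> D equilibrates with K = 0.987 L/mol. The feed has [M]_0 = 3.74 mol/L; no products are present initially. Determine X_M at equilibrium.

Let X = conversion of M; extent ξ = 3.74X/2 mol/L.
Concentrations: [M] = 3.74 − 3.74X; [D] = 1.87X.
K = [D] / ([M]^2).
Solving K = 0.987 for X ∈ (0,1): X = 0.694.

X = 0.694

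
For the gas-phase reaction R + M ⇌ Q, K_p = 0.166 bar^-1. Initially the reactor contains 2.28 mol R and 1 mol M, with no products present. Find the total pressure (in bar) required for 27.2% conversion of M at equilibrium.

P = 3.37 bar

Take 1 mol M as basis and let X be its fractional conversion, so ξ = X.
Species balance: n_R = 2.28 − X; n_M = 1 − X; n_Q = X.
n_T = Σnᵢ = 3.28 − X.
K_p = p_Q / (p_R p_M) with p_i = (n_i/n_T)·P.
At X = 0.272: the mole-fraction product g(X) = Π y_i^ν_i = 0.5597. Since K_p = g(X)·P^{-1}, P = (g/K_p)^(1/1) = (0.5597/0.166)^(1/1) = 3.37 bar.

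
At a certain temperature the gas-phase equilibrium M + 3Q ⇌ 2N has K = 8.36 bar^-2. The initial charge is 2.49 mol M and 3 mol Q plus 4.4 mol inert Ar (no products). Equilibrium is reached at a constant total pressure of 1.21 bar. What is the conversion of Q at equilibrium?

Take 3 mol Q as basis and let X be its fractional conversion, so ξ = X.
Mole table: n_M = 2.49 − X; n_Q = 3 − 3X; n_N = 2X; n_I = 4.4 (inert).
Total moles n_T = 9.89 − 2X.
Mole fractions y_i = n_i/n_T; K = p_N^2 / (p_M p_Q^3) with p_i = y_i·P.
Equating to 8.36 bar^-2 and solving on 0 < X < 1: X = 0.504.

X = 0.504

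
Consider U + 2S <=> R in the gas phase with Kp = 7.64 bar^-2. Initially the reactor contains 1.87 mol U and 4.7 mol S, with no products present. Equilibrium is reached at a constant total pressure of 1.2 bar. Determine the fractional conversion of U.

Let X = conversion of U (basis 1.87 mol U); extent of reaction ξ = 1.87X.
Mole table: n_U = 1.87 − 1.87X; n_S = 4.7 − 3.74X; n_R = 1.87X.
Total moles n_T = 6.57 − 3.74X.
With p_i = (n_i/n_T)P, Kp = p_R / (p_U p_S^2).
This yields a degree-3 equation in X; solving on (0,1), X = 0.740.

X = 0.740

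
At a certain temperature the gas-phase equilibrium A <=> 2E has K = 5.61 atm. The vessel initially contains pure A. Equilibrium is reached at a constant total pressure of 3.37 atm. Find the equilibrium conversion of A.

Take 1 mol A as basis and let X be its fractional conversion, so ξ = X.
At extent ξ: n_A = 1 − X; n_E = 2X.
n_T = Σnᵢ = 1 + X.
Mole fractions y_i = n_i/n_T; K = p_E^2 / (p_A) with p_i = y_i·P.
This yields a degree-2 equation in X; solving on (0,1), X = 0.542.

X = 0.542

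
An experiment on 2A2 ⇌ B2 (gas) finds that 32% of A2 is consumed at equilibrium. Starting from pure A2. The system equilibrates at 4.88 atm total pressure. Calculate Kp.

Take 1 mol A2 as basis and let X be its fractional conversion, so ξ = 0.5X.
At extent ξ: n_A2 = 1 − X; n_B2 = 0.5X.
Summing: n_T = 1 − 0.5X.
At X = 0.32: n_A2 = 0.68, n_B2 = 0.16, n_T = 0.84.
p_i = (n_i/n_T)·P. Kp = p_B2 / (p_A2^2) = 0.0596 atm^-1.

Kp = 0.0596 atm^-1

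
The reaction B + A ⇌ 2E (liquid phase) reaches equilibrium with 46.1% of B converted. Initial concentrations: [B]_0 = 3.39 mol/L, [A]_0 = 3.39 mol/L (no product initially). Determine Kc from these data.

Let X = conversion of B.
Concentrations: [B] = 3.39 − 3.39X; [A] = 3.39 − 3.39X; [E] = 6.78X.
At X = 0.461: [B] = 1.83, [A] = 1.83, [E] = 3.13.
Kc = [E]^2 / ([B] [A]) = 2.93.

Kc = 2.93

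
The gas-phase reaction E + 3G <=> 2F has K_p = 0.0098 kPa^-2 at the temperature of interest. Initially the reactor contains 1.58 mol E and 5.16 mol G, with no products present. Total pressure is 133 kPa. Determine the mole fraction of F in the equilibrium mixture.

y_F = 0.616

Basis: 1.58 mol E initially; let X = conversion of E. Extent ξ = 1.58X.
At extent ξ: n_E = 1.58 − 1.58X; n_G = 5.16 − 4.74X; n_F = 3.16X.
Total moles n_T = 6.74 − 3.16X.
Mole fractions y_i = n_i/n_T; K_p = p_F^2 / (p_E p_G^3) with p_i = y_i·P.
Equating to 0.0098 kPa^-2 and solving on 0 < X < 1: X = 0.813.
Then n_F = 2.57, n_T = 4.17, so y_F = 0.616.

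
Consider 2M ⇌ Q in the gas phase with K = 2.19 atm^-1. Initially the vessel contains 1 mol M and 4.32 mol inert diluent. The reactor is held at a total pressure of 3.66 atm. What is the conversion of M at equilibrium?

Take 1 mol M as basis and let X be its fractional conversion, so ξ = 0.5X.
Moles: n_M = 1 − X; n_Q = 0.5X; n_I = 4.32 (inert).
Total moles n_T = 5.32 − 0.5X.
y_i = n_i/n_T, p_i = y_i·P. K = p_Q / (p_M^2).
Equating to 2.19 atm^-1 and solving on 0 < X < 1: X = 0.575.

X = 0.575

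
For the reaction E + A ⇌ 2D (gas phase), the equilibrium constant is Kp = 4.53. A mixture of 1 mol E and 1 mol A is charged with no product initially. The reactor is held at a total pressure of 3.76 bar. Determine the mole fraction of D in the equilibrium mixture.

y_D = 0.516

Take 1 mol E as basis and let X be its fractional conversion, so ξ = X.
Mole table: n_E = 1 − X; n_A = 1 − X; n_D = 2X.
Since Δν = 0, n_T = 2 throughout.
With p_i = (n_i/n_T)P, Kp = p_D^2 / (p_E p_A).
Substituting and setting equal to 4.53 gives a polynomial in X; the root in (0,1) is X = 0.516.
Then n_D = 1.03, n_T = 2, so y_D = 0.516.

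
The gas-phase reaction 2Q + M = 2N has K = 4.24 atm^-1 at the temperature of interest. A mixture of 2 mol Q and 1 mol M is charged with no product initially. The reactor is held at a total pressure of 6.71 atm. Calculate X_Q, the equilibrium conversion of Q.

X = 0.668

Basis: 2 mol Q initially; let X = conversion of Q. Extent ξ = X.
Mole table: n_Q = 2 − 2X; n_M = 1 − X; n_N = 2X.
Summing: n_T = 3 − X.
With p_i = (n_i/n_T)P, K = p_N^2 / (p_Q^2 p_M).
Equating to 4.24 atm^-1 and solving on 0 < X < 1: X = 0.668.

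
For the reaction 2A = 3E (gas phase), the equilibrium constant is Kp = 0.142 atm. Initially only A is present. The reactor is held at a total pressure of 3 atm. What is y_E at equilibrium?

y_E = 0.288

Take 1 mol A as basis and let X be its fractional conversion, so ξ = 0.5X.
Mole table: n_A = 1 − X; n_E = 1.5X.
Total moles n_T = 1 + 0.5X.
y_i = n_i/n_T, p_i = y_i·P. Kp = p_E^3 / (p_A^2).
Equating to 0.142 atm and solving on 0 < X < 1: X = 0.213.
Then n_E = 0.319, n_T = 1.11, so y_E = 0.288.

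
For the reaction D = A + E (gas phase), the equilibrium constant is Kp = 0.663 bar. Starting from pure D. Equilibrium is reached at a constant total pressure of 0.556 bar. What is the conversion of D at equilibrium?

X = 0.737

Let X = conversion of D (basis 1 mol D); extent of reaction ξ = X.
Mole table: n_D = 1 − X; n_A = X; n_E = X.
Total moles n_T = 1 + X.
y_i = n_i/n_T, p_i = y_i·P. Kp = p_A p_E / (p_D).
Equating to 0.663 bar and solving on 0 < X < 1: X = 0.737.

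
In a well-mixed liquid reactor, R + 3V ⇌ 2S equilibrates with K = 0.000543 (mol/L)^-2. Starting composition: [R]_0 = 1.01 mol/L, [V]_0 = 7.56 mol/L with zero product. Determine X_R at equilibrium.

Let X = conversion of R; extent ξ = 1.01·X mol/L.
Concentrations: [R] = 1.01 − 1.01X; [V] = 7.56 − 3.03X; [S] = 2.02X.
K = [S]^2 / ([R] [V]^3).
This equals 0.000543 at X = 0.192 (the root in 0 < X < 1).

X = 0.192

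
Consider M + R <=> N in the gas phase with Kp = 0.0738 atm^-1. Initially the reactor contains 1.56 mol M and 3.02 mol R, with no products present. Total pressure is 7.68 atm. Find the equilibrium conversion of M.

X = 0.262

Take 1.56 mol M as basis and let X be its fractional conversion, so ξ = 1.56X.
Moles: n_M = 1.56 − 1.56X; n_R = 3.02 − 1.56X; n_N = 1.56X.
n_T = Σnᵢ = 4.58 − 1.56X.
y_i = n_i/n_T, p_i = y_i·P. Kp = p_N / (p_M p_R).
Setting this equal to 0.0738 atm^-1 and taking the physical root (0 < X < 1) gives X = 0.262.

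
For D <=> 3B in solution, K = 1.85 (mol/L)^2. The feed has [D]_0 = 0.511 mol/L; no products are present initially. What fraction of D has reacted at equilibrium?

Let X = conversion of D; extent ξ = 0.511·X mol/L.
Concentrations: [D] = 0.511 − 0.511X; [B] = 1.53X.
K = [B]^3 / ([D]).
Setting equal to 1.85 and solving for X on (0,1) gives X = 0.506.

X = 0.506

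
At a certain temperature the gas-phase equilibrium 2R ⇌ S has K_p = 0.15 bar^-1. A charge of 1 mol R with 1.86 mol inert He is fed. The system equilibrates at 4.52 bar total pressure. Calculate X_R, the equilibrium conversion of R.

X = 0.267

Basis: 1 mol R initially; let X = conversion of R. Extent ξ = 0.5X.
Mole table: n_R = 1 − X; n_S = 0.5X; n_I = 1.86 (inert).
Summing: n_T = 2.86 − 0.5X.
y_i = n_i/n_T, p_i = y_i·P. K_p = p_S / (p_R^2).
Substituting and setting equal to 0.15 bar^-1 gives a polynomial in X; the root in (0,1) is X = 0.267.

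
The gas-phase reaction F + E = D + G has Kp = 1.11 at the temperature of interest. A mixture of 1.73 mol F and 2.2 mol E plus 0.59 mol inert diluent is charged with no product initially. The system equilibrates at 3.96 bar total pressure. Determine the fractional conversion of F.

X = 0.574

Take 1.73 mol F as basis and let X be its fractional conversion, so ξ = 1.73X.
Species balance: n_F = 1.73 − 1.73X; n_E = 2.2 − 1.73X; n_D = 1.73X; n_G = 1.73X; n_I = 0.59 (inert).
Since Δν = 0, n_T = 4.52 throughout.
Mole fractions y_i = n_i/n_T; Kp = p_D p_G / (p_F p_E) with p_i = y_i·P.
Setting this equal to 1.11 and taking the physical root (0 < X < 1) gives X = 0.574.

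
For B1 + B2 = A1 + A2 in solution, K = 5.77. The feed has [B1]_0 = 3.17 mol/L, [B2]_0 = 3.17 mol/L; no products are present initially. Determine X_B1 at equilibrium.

Let X = conversion of B1; extent ξ = 3.17·X mol/L.
Concentrations: [B1] = 3.17 − 3.17X; [B2] = 3.17 − 3.17X; [A1] = 3.17X; [A2] = 3.17X.
K = [A1] [A2] / ([B1] [B2]).
Solving K = 5.77 for X ∈ (0,1): X = 0.706.

X = 0.706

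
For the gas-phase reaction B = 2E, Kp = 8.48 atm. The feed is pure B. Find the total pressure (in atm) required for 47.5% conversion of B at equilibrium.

P = 7.28 atm

Take 1 mol B as basis and let X be its fractional conversion, so ξ = X.
Moles: n_B = 1 − X; n_E = 2X.
n_T = Σnᵢ = 1 + X.
Kp = p_E^2 / (p_B) with p_i = (n_i/n_T)·P.
At X = 0.475: the mole-fraction product g(X) = Π y_i^ν_i = 1.165. Since Kp = g(X)·P^{1}, P = (Kp/g)^(1/1) = (8.48/1.165)^(1/1) = 7.28 atm.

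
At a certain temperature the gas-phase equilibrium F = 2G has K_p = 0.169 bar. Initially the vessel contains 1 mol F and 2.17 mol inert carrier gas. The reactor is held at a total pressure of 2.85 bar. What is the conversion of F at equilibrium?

X = 0.200

Take 1 mol F as basis and let X be its fractional conversion, so ξ = X.
Mole table: n_F = 1 − X; n_G = 2X; n_I = 2.17 (inert).
Summing: n_T = 3.17 + X.
y_i = n_i/n_T, p_i = y_i·P. K_p = p_G^2 / (p_F).
Setting this equal to 0.169 bar and taking the physical root (0 < X < 1) gives X = 0.200.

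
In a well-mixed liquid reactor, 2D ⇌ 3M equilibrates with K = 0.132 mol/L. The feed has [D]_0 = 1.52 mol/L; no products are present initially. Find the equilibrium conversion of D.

X = 0.245

Let X = conversion of D; extent ξ = 1.52X/2 mol/L.
Concentrations: [D] = 1.52 − 1.52X; [M] = 2.28X.
K = [M]^3 / ([D]^2).
Setting equal to 0.132 and solving for X on (0,1) gives X = 0.245.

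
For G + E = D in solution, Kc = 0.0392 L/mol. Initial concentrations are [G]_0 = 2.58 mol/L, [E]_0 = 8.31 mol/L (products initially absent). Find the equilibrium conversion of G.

Let X = conversion of G; extent ξ = 2.58·X mol/L.
Concentrations: [G] = 2.58 − 2.58X; [E] = 8.31 − 2.58X; [D] = 2.58X.
Kc = [D] / ([G] [E]).
Setting equal to 0.0392 and solving for X on (0,1) gives X = 0.232.

X = 0.232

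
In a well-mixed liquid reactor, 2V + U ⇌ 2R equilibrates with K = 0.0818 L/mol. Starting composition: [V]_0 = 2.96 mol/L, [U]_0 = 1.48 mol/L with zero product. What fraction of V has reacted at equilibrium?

X = 0.233

Let X = conversion of V; extent ξ = 2.96X/2 mol/L.
Concentrations: [V] = 2.96 − 2.96X; [U] = 1.48 − 1.48X; [R] = 2.96X.
K = [R]^2 / ([V]^2 [U]).
Solving K = 0.0818 for X ∈ (0,1): X = 0.233.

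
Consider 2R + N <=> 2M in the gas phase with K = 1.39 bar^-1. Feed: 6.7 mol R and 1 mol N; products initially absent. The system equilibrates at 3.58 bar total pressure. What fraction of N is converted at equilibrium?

X = 0.844

Let X = conversion of N (basis 1 mol N); extent of reaction ξ = X.
At extent ξ: n_R = 6.7 − 2X; n_N = 1 − X; n_M = 2X.
Summing: n_T = 7.7 − X.
With p_i = (n_i/n_T)P, K = p_M^2 / (p_R^2 p_N).
This yields a degree-3 equation in X; solving on (0,1), X = 0.844.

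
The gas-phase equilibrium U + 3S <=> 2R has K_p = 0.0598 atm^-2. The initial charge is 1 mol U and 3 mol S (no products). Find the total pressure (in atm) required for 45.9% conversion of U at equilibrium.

P = 7.61 atm

Let X = conversion of U (basis 1 mol U); extent of reaction ξ = X.
At extent ξ: n_U = 1 − X; n_S = 3 − 3X; n_R = 2X.
n_T = Σnᵢ = 4 − 2X.
K_p = p_R^2 / (p_U p_S^3) with p_i = (n_i/n_T)·P.
At X = 0.459: the mole-fraction product g(X) = Π y_i^ν_i = 3.461. Since K_p = g(X)·P^{-2}, P = (g/K_p)^(1/2) = (3.461/0.0598)^(1/2) = 7.61 atm.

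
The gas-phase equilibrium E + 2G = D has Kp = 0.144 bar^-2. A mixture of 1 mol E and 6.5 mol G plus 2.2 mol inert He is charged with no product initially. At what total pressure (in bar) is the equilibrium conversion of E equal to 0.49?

P = 4.08 bar

Take 1 mol E as basis and let X be its fractional conversion, so ξ = X.
Moles: n_E = 1 − X; n_G = 6.5 − 2X; n_D = X; n_I = 2.2 (inert).
Total moles n_T = 9.7 − 2X.
Kp = p_D / (p_E p_G^2) with p_i = (n_i/n_T)·P.
At X = 0.49: the mole-fraction product g(X) = Π y_i^ν_i = 2.398. Since Kp = g(X)·P^{-2}, P = (g/Kp)^(1/2) = (2.398/0.144)^(1/2) = 4.08 bar.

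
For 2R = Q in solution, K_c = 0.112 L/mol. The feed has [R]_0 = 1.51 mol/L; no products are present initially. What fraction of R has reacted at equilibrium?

X = 0.211

Let X = conversion of R; extent ξ = 1.51X/2 mol/L.
Concentrations: [R] = 1.51 − 1.51X; [Q] = 0.755X.
K_c = [Q] / ([R]^2).
Solving K_c = 0.112 for X ∈ (0,1): X = 0.211.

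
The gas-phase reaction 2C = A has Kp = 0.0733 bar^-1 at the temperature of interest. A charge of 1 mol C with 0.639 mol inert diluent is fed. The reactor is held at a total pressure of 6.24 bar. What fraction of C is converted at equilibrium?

Take 1 mol C as basis and let X be its fractional conversion, so ξ = 0.5X.
At extent ξ: n_C = 1 − X; n_A = 0.5X; n_I = 0.639 (inert).
Summing: n_T = 1.64 − 0.5X.
y_i = n_i/n_T, p_i = y_i·P. Kp = p_A / (p_C^2).
Substituting and setting equal to 0.0733 bar^-1 gives a polynomial in X; the root in (0,1) is X = 0.301.

X = 0.301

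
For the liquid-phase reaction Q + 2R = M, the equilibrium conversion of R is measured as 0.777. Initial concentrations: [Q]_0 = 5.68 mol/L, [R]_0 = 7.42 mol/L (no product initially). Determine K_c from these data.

K_c = 0.376 (mol/L)^-2

Let X = conversion of R.
Concentrations: [Q] = 5.68 − 3.71X; [R] = 7.42 − 7.42X; [M] = 3.71X.
At X = 0.777: [Q] = 2.8, [R] = 1.65, [M] = 2.88.
K_c = [M] / ([Q] [R]^2) = 0.376 (mol/L)^-2.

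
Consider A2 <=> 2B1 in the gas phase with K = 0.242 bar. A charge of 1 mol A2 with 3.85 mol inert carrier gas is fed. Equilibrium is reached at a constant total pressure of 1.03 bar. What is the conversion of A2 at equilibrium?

X = 0.423

Let X = conversion of A2 (basis 1 mol A2); extent of reaction ξ = X.
At extent ξ: n_A2 = 1 − X; n_B1 = 2X; n_I = 3.85 (inert).
Total moles n_T = 4.85 + X.
y_i = n_i/n_T, p_i = y_i·P. K = p_B1^2 / (p_A2).
This yields a degree-2 equation in X; solving on (0,1), X = 0.423.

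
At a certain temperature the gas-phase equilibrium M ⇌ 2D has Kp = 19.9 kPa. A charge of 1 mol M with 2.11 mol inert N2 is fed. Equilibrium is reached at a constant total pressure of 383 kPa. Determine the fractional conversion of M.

X = 0.187

Basis: 1 mol M initially; let X = conversion of M. Extent ξ = X.
Moles: n_M = 1 − X; n_D = 2X; n_I = 2.11 (inert).
Summing: n_T = 3.11 + X.
With p_i = (n_i/n_T)P, Kp = p_D^2 / (p_M).
Equating to 19.9 kPa and solving on 0 < X < 1: X = 0.187.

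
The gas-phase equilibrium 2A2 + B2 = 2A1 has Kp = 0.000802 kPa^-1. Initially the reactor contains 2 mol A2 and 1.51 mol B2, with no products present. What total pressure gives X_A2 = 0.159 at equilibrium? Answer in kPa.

Take 2 mol A2 as basis and let X be its fractional conversion, so ξ = X.
Moles: n_A2 = 2 − 2X; n_B2 = 1.51 − X; n_A1 = 2X.
Total moles n_T = 3.51 − X.
Kp = p_A1^2 / (p_A2^2 p_B2) with p_i = (n_i/n_T)·P.
At X = 0.159: the mole-fraction product g(X) = Π y_i^ν_i = 0.08866. Since Kp = g(X)·P^{-1}, P = (g/Kp)^(1/1) = (0.08866/0.000802)^(1/1) = 111 kPa.

P = 111 kPa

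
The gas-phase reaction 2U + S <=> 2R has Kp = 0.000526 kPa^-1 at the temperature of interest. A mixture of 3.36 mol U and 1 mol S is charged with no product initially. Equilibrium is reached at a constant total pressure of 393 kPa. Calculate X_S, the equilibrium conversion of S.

X = 0.271

Basis: 1 mol S initially; let X = conversion of S. Extent ξ = X.
Species balance: n_U = 3.36 − 2X; n_S = 1 − X; n_R = 2X.
Total moles n_T = 4.36 − X.
Mole fractions y_i = n_i/n_T; Kp = p_R^2 / (p_U^2 p_S) with p_i = y_i·P.
Substituting and setting equal to 0.000526 kPa^-1 gives a polynomial in X; the root in (0,1) is X = 0.271.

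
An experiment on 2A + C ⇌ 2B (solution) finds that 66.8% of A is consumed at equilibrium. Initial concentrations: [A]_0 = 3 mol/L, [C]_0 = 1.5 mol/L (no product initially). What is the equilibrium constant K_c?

K_c = 8.13 L/mol

Let X = conversion of A.
Concentrations: [A] = 3 − 3X; [C] = 1.5 − 1.5X; [B] = 3X.
At X = 0.668: [A] = 0.996, [C] = 0.498, [B] = 2.
K_c = [B]^2 / ([A]^2 [C]) = 8.13 L/mol.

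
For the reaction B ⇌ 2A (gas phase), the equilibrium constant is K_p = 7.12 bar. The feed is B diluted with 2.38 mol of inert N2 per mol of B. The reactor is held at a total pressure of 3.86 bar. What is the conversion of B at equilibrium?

Basis: 1 mol B initially; let X = conversion of B. Extent ξ = X.
Moles: n_B = 1 − X; n_A = 2X; n_I = 2.38 (inert).
Summing: n_T = 3.38 + X.
With p_i = (n_i/n_T)P, K_p = p_A^2 / (p_B).
Equating to 7.12 bar and solving on 0 < X < 1: X = 0.723.

X = 0.723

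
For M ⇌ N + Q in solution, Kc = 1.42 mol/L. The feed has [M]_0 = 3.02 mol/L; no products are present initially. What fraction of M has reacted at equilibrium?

X = 0.490

Let X = conversion of M; extent ξ = 3.02·X mol/L.
Concentrations: [M] = 3.02 − 3.02X; [N] = 3.02X; [Q] = 3.02X.
Kc = [N] [Q] / ([M]).
Setting equal to 1.42 and solving for X on (0,1) gives X = 0.490.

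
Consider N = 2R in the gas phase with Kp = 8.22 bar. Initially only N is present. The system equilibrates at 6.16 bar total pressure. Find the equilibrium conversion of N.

Basis: 1 mol N initially; let X = conversion of N. Extent ξ = X.
Moles: n_N = 1 − X; n_R = 2X.
Summing: n_T = 1 + X.
With p_i = (n_i/n_T)P, Kp = p_R^2 / (p_N).
Substituting and setting equal to 8.22 bar gives a polynomial in X; the root in (0,1) is X = 0.500.

X = 0.500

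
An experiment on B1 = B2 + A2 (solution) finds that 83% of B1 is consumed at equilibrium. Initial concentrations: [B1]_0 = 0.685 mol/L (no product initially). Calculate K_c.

K_c = 2.78 mol/L

Let X = conversion of B1.
Concentrations: [B1] = 0.685 − 0.685X; [B2] = 0.685X; [A2] = 0.685X.
At X = 0.83: [B1] = 0.116, [B2] = 0.569, [A2] = 0.569.
K_c = [B2] [A2] / ([B1]) = 2.78 mol/L.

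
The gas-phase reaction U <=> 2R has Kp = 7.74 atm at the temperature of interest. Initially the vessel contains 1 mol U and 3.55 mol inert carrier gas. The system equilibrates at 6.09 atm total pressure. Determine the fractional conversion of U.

Basis: 1 mol U initially; let X = conversion of U. Extent ξ = X.
At extent ξ: n_U = 1 − X; n_R = 2X; n_I = 3.55 (inert).
Total moles n_T = 4.55 + X.
With p_i = (n_i/n_T)P, Kp = p_R^2 / (p_U).
Setting this equal to 7.74 atm and taking the physical root (0 < X < 1) gives X = 0.704.

X = 0.704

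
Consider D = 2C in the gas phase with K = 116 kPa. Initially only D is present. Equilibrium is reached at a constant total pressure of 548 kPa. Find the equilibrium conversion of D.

X = 0.224

Let X = conversion of D (basis 1 mol D); extent of reaction ξ = X.
Mole table: n_D = 1 − X; n_C = 2X.
Summing: n_T = 1 + X.
With p_i = (n_i/n_T)P, K = p_C^2 / (p_D).
Setting this equal to 116 kPa and taking the physical root (0 < X < 1) gives X = 0.224.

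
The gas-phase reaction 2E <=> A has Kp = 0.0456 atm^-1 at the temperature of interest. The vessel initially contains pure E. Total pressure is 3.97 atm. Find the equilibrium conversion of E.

X = 0.238

Let X = conversion of E (basis 1 mol E); extent of reaction ξ = 0.5X.
Mole table: n_E = 1 − X; n_A = 0.5X.
n_T = Σnᵢ = 1 − 0.5X.
Mole fractions y_i = n_i/n_T; Kp = p_A / (p_E^2) with p_i = y_i·P.
Setting this equal to 0.0456 atm^-1 and taking the physical root (0 < X < 1) gives X = 0.238.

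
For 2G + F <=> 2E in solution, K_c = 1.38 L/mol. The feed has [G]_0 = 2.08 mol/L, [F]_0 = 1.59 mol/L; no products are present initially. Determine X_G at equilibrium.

Let X = conversion of G; extent ξ = 2.08X/2 mol/L.
Concentrations: [G] = 2.08 − 2.08X; [F] = 1.59 − 1.04X; [E] = 2.08X.
K_c = [E]^2 / ([G]^2 [F]).
This equals 1.38 at X = 0.543 (the root in 0 < X < 1).

X = 0.543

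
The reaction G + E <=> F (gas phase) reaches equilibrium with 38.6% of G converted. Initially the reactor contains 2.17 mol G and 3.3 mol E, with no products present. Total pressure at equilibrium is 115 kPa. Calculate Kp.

Let X = conversion of G (basis 2.17 mol G); extent of reaction ξ = 2.17X.
Species balance: n_G = 2.17 − 2.17X; n_E = 3.3 − 2.17X; n_F = 2.17X.
Total moles n_T = 5.47 − 2.17X.
At X = 0.386: n_G = 1.33, n_E = 2.46, n_F = 0.838, n_T = 4.63.
p_i = (n_i/n_T)·P. Kp = p_F / (p_G p_E) = 0.0103 kPa^-1.

Kp = 0.0103 kPa^-1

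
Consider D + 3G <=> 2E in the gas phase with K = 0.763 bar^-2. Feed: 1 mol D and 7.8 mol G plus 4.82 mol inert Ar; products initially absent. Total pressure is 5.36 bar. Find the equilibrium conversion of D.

Let X = conversion of D (basis 1 mol D); extent of reaction ξ = X.
Species balance: n_D = 1 − X; n_G = 7.8 − 3X; n_E = 2X; n_I = 4.82 (inert).
n_T = Σnᵢ = 13.6 − 2X.
Mole fractions y_i = n_i/n_T; K = p_E^2 / (p_D p_G^3) with p_i = y_i·P.
Equating to 0.763 bar^-2 and solving on 0 < X < 1: X = 0.864.

X = 0.864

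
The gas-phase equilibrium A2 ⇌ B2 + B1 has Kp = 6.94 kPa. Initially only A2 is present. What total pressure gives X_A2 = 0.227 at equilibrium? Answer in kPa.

P = 128 kPa

Basis: 1 mol A2 initially; let X = conversion of A2. Extent ξ = X.
Species balance: n_A2 = 1 − X; n_B2 = X; n_B1 = X.
Total moles n_T = 1 + X.
Kp = p_B2 p_B1 / (p_A2) with p_i = (n_i/n_T)·P.
At X = 0.227: the mole-fraction product g(X) = Π y_i^ν_i = 0.05433. Since Kp = g(X)·P^{1}, P = (Kp/g)^(1/1) = (6.94/0.05433)^(1/1) = 128 kPa.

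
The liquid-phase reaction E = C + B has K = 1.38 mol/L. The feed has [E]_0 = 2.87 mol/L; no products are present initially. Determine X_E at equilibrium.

X = 0.494

Let X = conversion of E; extent ξ = 2.87·X mol/L.
Concentrations: [E] = 2.87 − 2.87X; [C] = 2.87X; [B] = 2.87X.
K = [C] [B] / ([E]).
Setting equal to 1.38 and solving for X on (0,1) gives X = 0.494.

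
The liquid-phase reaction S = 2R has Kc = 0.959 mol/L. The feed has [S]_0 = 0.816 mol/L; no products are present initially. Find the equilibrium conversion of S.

Let X = conversion of S; extent ξ = 0.816·X mol/L.
Concentrations: [S] = 0.816 − 0.816X; [R] = 1.63X.
Kc = [R]^2 / ([S]).
This equals 0.959 at X = 0.415 (the root in 0 < X < 1).

X = 0.415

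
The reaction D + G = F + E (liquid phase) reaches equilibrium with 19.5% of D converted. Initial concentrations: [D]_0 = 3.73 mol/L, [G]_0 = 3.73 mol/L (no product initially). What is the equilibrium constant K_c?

Let X = conversion of D.
Concentrations: [D] = 3.73 − 3.73X; [G] = 3.73 − 3.73X; [F] = 3.73X; [E] = 3.73X.
At X = 0.195: [D] = 3, [G] = 3, [F] = 0.727, [E] = 0.727.
K_c = [F] [E] / ([D] [G]) = 0.0587.

K_c = 0.0587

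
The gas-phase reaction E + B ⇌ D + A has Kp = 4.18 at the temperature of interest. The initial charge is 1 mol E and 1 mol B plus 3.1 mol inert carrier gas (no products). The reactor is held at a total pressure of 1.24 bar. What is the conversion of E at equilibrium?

Take 1 mol E as basis and let X be its fractional conversion, so ξ = X.
Moles: n_E = 1 − X; n_B = 1 − X; n_D = X; n_A = X; n_I = 3.1 (inert).
n_T stays at 5.1 (no change in mole number).
y_i = n_i/n_T, p_i = y_i·P. Kp = p_D p_A / (p_E p_B).
Setting this equal to 4.18 and taking the physical root (0 < X < 1) gives X = 0.672.

X = 0.672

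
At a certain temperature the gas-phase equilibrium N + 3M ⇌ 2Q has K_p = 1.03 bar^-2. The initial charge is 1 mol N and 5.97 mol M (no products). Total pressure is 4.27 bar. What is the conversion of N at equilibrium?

X = 0.879

Basis: 1 mol N initially; let X = conversion of N. Extent ξ = X.
Moles: n_N = 1 − X; n_M = 5.97 − 3X; n_Q = 2X.
Total moles n_T = 6.97 − 2X.
y_i = n_i/n_T, p_i = y_i·P. K_p = p_Q^2 / (p_N p_M^3).
Setting this equal to 1.03 bar^-2 and taking the physical root (0 < X < 1) gives X = 0.879.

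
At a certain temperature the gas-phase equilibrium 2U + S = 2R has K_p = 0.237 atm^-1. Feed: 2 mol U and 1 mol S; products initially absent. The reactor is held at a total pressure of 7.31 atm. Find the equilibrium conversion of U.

X = 0.389

Let X = conversion of U (basis 2 mol U); extent of reaction ξ = X.
Moles: n_U = 2 − 2X; n_S = 1 − X; n_R = 2X.
n_T = Σnᵢ = 3 − X.
With p_i = (n_i/n_T)P, K_p = p_R^2 / (p_U^2 p_S).
Substituting and setting equal to 0.237 atm^-1 gives a polynomial in X; the root in (0,1) is X = 0.389.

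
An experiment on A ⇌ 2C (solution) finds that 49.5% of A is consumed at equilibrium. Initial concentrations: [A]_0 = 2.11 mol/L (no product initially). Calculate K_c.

Let X = conversion of A.
Concentrations: [A] = 2.11 − 2.11X; [C] = 4.22X.
At X = 0.495: [A] = 1.07, [C] = 2.09.
K_c = [C]^2 / ([A]) = 4.1 mol/L.

K_c = 4.1 mol/L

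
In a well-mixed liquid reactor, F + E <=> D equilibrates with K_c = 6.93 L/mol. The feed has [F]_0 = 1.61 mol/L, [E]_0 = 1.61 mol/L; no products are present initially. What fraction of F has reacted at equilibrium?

Let X = conversion of F; extent ξ = 1.61·X mol/L.
Concentrations: [F] = 1.61 − 1.61X; [E] = 1.61 − 1.61X; [D] = 1.61X.
K_c = [D] / ([F] [E]).
This equals 6.93 at X = 0.742 (the root in 0 < X < 1).

X = 0.742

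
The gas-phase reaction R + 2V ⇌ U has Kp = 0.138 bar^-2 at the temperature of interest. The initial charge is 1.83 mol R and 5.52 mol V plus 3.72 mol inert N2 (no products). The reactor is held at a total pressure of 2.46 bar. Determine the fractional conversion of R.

X = 0.156

Basis: 1.83 mol R initially; let X = conversion of R. Extent ξ = 1.83X.
At extent ξ: n_R = 1.83 − 1.83X; n_V = 5.52 − 3.66X; n_U = 1.83X; n_I = 3.72 (inert).
Total moles n_T = 11.1 − 3.66X.
Mole fractions y_i = n_i/n_T; Kp = p_U / (p_R p_V^2) with p_i = y_i·P.
Substituting and setting equal to 0.138 bar^-2 gives a polynomial in X; the root in (0,1) is X = 0.156.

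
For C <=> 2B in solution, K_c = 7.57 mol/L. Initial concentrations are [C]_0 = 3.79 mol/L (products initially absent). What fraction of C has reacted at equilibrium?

Let X = conversion of C; extent ξ = 3.79·X mol/L.
Concentrations: [C] = 3.79 − 3.79X; [B] = 7.58X.
K_c = [B]^2 / ([C]).
Equating to 7.57 mol/L: the physical root is X = 0.500.

X = 0.500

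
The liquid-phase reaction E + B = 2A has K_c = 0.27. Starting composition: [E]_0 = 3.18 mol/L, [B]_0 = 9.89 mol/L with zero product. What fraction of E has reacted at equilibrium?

X = 0.348

Let X = conversion of E; extent ξ = 3.18·X mol/L.
Concentrations: [E] = 3.18 − 3.18X; [B] = 9.89 − 3.18X; [A] = 6.36X.
K_c = [A]^2 / ([E] [B]).
Equating to 0.27: the physical root is X = 0.348.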